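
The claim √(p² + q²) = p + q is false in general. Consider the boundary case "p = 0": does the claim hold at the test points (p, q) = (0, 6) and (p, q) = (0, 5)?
Yes, holds at both test points

At (0, 6): LHS = 6, RHS = 6 → equal
At (0, 5): LHS = 5, RHS = 5 → equal

So the claim does hold at both of these boundary points, even though it is not an identity.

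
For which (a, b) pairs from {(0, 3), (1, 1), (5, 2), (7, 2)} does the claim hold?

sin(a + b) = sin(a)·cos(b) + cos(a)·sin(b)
Testing each pair:
(0, 3): LHS = sin(3) ≈ 0.1411, RHS = sin(3) ≈ 0.1411 → holds
(1, 1): LHS = sin(2) ≈ 0.9093, RHS = 2·sin(1)·cos(1) ≈ 0.9093 → holds
(5, 2): LHS = sin(7) ≈ 0.657, RHS = sin(2)·cos(5) + sin(5)·cos(2) ≈ 0.657 → holds
(7, 2): LHS = sin(9) ≈ 0.4121, RHS = sin(7)·cos(2) + sin(2)·cos(7) ≈ 0.4121 → holds

Every pair satisfies the claim.

Answer: All pairs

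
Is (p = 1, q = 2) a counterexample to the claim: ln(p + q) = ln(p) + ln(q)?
Substituting p = 1, q = 2:
LHS = ln(1 + 2) = ln(3) ≈ 1.099
RHS = ln(1) + ln(2) = ln(2) ≈ 0.6931

Since LHS ≠ RHS, this pair disproves the claim.

Answer: Yes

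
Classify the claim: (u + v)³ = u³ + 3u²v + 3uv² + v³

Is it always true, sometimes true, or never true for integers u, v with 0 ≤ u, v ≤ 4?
Always true

The identity holds for every pair in the range. For instance at (u, v) = (2, 2): both sides equal 64.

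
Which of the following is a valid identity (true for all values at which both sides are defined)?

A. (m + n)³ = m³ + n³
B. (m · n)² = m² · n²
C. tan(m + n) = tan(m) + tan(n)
B

A: fails at (1, 1) — LHS = 8, RHS = 2.
B: holds — e.g. at (0, 1), both sides equal 0.
C: fails at (3, 5) — LHS = tan(8) ≈ -6.8, RHS = tan(5) + tan(3) ≈ -3.523.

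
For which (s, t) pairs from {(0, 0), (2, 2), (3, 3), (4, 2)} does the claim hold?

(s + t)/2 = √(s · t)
Testing each pair:
(0, 0): LHS = 0, RHS = 0 → holds
(2, 2): LHS = 2, RHS = 2 → holds
(3, 3): LHS = 3, RHS = 3 → holds
(4, 2): LHS = 3, RHS = 2·√(2) ≈ 2.828 → fails

3 of 4 pairs satisfy the claim.

Answer: (0, 0), (2, 2), (3, 3)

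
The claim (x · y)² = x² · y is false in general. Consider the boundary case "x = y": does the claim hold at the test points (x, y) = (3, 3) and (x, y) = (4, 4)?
No, fails at both test points

At (3, 3): LHS = 81 ≠ RHS = 27
At (4, 4): LHS = 256 ≠ RHS = 64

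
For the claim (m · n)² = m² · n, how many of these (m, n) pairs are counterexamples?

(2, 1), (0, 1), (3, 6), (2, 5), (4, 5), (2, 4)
4

Testing each pair:
(2, 1): LHS = 4, RHS = 4 → satisfies claim
(0, 1): LHS = 0, RHS = 0 → satisfies claim
(3, 6): LHS = 324, RHS = 54 → counterexample
(2, 5): LHS = 100, RHS = 20 → counterexample
(4, 5): LHS = 400, RHS = 80 → counterexample
(2, 4): LHS = 64, RHS = 16 → counterexample

That makes 4 counterexamples.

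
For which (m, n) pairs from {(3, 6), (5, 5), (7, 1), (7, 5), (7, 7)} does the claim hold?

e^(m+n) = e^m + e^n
Testing each pair:
(3, 6): LHS = e^9 ≈ 8103, RHS = e^3 + e^6 ≈ 423.5 → fails
(5, 5): LHS = e^10 ≈ 22026.5, RHS = 2·e^5 ≈ 296.8 → fails
(7, 1): LHS = e^8 ≈ 2981, RHS = e + e^7 ≈ 1099 → fails
(7, 5): LHS = e^12 ≈ 162754.8, RHS = e^5 + e^7 ≈ 1245 → fails
(7, 7): LHS = e^14 ≈ 1202604.3, RHS = 2·e^7 ≈ 2193 → fails

No pair satisfies the claim.

Answer: None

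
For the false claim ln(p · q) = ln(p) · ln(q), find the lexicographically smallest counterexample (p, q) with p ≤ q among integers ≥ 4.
(p, q) = (4, 4)

Substituting (4, 4) into the claim:
LHS = ln(4 · 4) = ln(16) ≈ 2.773
RHS = ln(4) · ln(4) = ln(4)² ≈ 1.922

Since LHS ≠ RHS, this pair disproves the claim, and no lexicographically smaller pair (p ≤ q, integers ≥ 4) does.

For instance (11, 11) is also a counterexample (LHS = ln(121) ≈ 4.796, RHS = ln(11)² ≈ 5.75), but it's lexicographically larger.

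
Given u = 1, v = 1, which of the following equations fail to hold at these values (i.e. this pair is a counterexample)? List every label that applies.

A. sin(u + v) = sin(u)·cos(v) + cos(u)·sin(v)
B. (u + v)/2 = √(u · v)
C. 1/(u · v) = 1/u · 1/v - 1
C

Evaluating each claim at the given values:
A. LHS = sin(2) ≈ 0.9093, RHS = 2·sin(1)·cos(1) ≈ 0.9093 → holds here (LHS = RHS)
B. LHS = 1, RHS = 1 → holds here (LHS = RHS)
C. LHS = 1, RHS = 0 → fails here (LHS ≠ RHS)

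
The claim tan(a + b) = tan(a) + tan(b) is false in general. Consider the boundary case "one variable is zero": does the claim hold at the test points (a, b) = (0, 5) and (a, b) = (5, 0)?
At (0, 5): LHS = tan(5) ≈ -3.381, RHS = tan(5) ≈ -3.381 → equal
At (5, 0): LHS = tan(5) ≈ -3.381, RHS = tan(5) ≈ -3.381 → equal

So the claim does hold at both of these boundary points, even though it is not an identity.

Answer: Yes, holds at both test points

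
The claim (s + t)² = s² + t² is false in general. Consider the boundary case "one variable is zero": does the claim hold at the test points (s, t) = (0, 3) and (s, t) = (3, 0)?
Yes, holds at both test points

At (0, 3): LHS = 9, RHS = 9 → equal
At (3, 0): LHS = 9, RHS = 9 → equal

So the claim does hold at both of these boundary points, even though it is not an identity.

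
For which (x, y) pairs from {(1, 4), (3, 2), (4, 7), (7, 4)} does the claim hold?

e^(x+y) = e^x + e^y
None

Testing each pair:
(1, 4): LHS = e^5 ≈ 148.4, RHS = e + e^4 ≈ 57.32 → fails
(3, 2): LHS = e^5 ≈ 148.4, RHS = e^2 + e^3 ≈ 27.47 → fails
(4, 7): LHS = e^11 ≈ 59874.1, RHS = e^4 + e^7 ≈ 1151 → fails
(7, 4): LHS = e^11 ≈ 59874.1, RHS = e^4 + e^7 ≈ 1151 → fails

No pair satisfies the claim.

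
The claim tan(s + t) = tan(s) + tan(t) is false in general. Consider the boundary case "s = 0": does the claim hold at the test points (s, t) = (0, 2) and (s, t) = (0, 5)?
At (0, 2): LHS = tan(2) ≈ -2.185, RHS = tan(2) ≈ -2.185 → equal
At (0, 5): LHS = tan(5) ≈ -3.381, RHS = tan(5) ≈ -3.381 → equal

So the claim does hold at both of these boundary points, even though it is not an identity.

Answer: Yes, holds at both test points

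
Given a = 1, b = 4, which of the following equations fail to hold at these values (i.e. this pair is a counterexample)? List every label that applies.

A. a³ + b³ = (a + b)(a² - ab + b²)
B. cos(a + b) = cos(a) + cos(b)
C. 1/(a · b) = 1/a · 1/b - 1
Evaluating each claim at the given values:
A. LHS = 65, RHS = 65 → holds here (LHS = RHS)
B. LHS = cos(5) ≈ 0.2837, RHS = cos(4) + cos(1) ≈ -0.1133 → fails here (LHS ≠ RHS)
C. LHS = 1/4, RHS = -3/4 → fails here (LHS ≠ RHS)

Answer: B, C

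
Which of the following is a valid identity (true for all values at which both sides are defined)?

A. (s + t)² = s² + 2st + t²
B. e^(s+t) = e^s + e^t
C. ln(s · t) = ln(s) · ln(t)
A

A: holds — e.g. at (4, 6), both sides equal 100.
B: fails at (1, 1) — LHS = e^2 ≈ 7.389, RHS = 2·e ≈ 5.437.
C: fails at (5, 8) — LHS = ln(40) ≈ 3.689, RHS = ln(5)·ln(8) ≈ 3.347.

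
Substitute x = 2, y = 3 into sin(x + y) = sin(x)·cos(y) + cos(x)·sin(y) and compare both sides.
LHS = sin(2 + 3) = sin(5) ≈ -0.9589
RHS = sin(2)·cos(3) + cos(2)·sin(3) = sin(2)·cos(3) + sin(3)·cos(2) ≈ -0.9589

LHS = RHS: the two sides agree.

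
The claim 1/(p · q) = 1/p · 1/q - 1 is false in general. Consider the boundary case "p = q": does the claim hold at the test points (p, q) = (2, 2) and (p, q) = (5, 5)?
At (2, 2): LHS = 1/4 ≠ RHS = -3/4
At (5, 5): LHS = 1/25 ≠ RHS = -24/25

Answer: No, fails at both test points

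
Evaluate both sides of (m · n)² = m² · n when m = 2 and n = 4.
LHS = (2 · 4)² = 64
RHS = 2² · 4 = 16

LHS ≠ RHS, so the equation does not hold here.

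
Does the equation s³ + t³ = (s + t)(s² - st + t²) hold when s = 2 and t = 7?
Substituting s = 2, t = 7:

LHS = 2³ + 7³ = 351
RHS = (2 + 7)(2² - 2·7 + 7²) = 351

LHS = RHS, so the equation holds at this point.

Answer: Holds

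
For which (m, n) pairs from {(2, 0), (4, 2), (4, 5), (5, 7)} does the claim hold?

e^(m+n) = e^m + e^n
None

Testing each pair:
(2, 0): LHS = e^2 ≈ 7.389, RHS = 1 + e^2 ≈ 8.389 → fails
(4, 2): LHS = e^6 ≈ 403.4, RHS = e^2 + e^4 ≈ 61.99 → fails
(4, 5): LHS = e^9 ≈ 8103, RHS = e^4 + e^5 ≈ 203 → fails
(5, 7): LHS = e^12 ≈ 162754.8, RHS = e^5 + e^7 ≈ 1245 → fails

No pair satisfies the claim.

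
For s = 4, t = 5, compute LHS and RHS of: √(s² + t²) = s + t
LHS = √(4² + 5²) = √(41) ≈ 6.403
RHS = 4 + 5 = 9

LHS ≠ RHS (they differ by about 2.597), so the equation does not hold here.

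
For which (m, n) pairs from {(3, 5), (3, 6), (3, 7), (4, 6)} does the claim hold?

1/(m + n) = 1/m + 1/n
None

Testing each pair:
(3, 5): LHS = 1/8, RHS = 8/15 → fails
(3, 6): LHS = 1/9, RHS = 1/2 → fails
(3, 7): LHS = 1/10, RHS = 10/21 → fails
(4, 6): LHS = 1/10, RHS = 5/12 → fails

No pair satisfies the claim.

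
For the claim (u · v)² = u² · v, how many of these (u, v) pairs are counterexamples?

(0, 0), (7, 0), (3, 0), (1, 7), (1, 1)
Testing each pair:
(0, 0): LHS = 0, RHS = 0 → satisfies claim
(7, 0): LHS = 0, RHS = 0 → satisfies claim
(3, 0): LHS = 0, RHS = 0 → satisfies claim
(1, 7): LHS = 49, RHS = 7 → counterexample
(1, 1): LHS = 1, RHS = 1 → satisfies claim

That makes 1 counterexample.

Answer: 1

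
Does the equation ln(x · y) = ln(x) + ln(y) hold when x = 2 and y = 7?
Substituting x = 2, y = 7:

LHS = ln(2 · 7) = ln(14) ≈ 2.639
RHS = ln(2) + ln(7) ≈ 2.639

LHS = RHS, so the equation holds at this point.

Answer: Holds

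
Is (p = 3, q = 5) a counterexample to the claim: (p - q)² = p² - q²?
Substituting p = 3, q = 5:
LHS = (3 - 5)² = 4
RHS = 3² - 5² = -16

Since LHS ≠ RHS, this pair disproves the claim.

Answer: Yes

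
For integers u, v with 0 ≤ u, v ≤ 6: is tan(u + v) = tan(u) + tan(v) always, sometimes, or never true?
Sometimes true

It holds at (u, v) = (3, 0) (both sides equal tan(3) ≈ -0.1425), but fails at (u, v) = (3, 1) (LHS = tan(4) ≈ 1.158, RHS = tan(3) + tan(1) ≈ 1.415).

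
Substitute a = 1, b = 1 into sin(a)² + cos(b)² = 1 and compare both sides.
LHS = sin(1)² + cos(1)² = 1
RHS = 1

LHS = RHS: the two sides agree.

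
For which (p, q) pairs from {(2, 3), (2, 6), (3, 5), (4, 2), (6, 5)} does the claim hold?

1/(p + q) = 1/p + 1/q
Testing each pair:
(2, 3): LHS = 1/5, RHS = 5/6 → fails
(2, 6): LHS = 1/8, RHS = 2/3 → fails
(3, 5): LHS = 1/8, RHS = 8/15 → fails
(4, 2): LHS = 1/6, RHS = 3/4 → fails
(6, 5): LHS = 1/11, RHS = 11/30 → fails

No pair satisfies the claim.

Answer: None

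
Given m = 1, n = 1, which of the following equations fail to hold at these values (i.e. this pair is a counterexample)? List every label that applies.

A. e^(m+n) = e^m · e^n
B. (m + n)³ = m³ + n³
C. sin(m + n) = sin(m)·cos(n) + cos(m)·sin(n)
B

Evaluating each claim at the given values:
A. LHS = e^2 ≈ 7.389, RHS = e^2 ≈ 7.389 → holds here (LHS = RHS)
B. LHS = 8, RHS = 2 → fails here (LHS ≠ RHS)
C. LHS = sin(2) ≈ 0.9093, RHS = 2·sin(1)·cos(1) ≈ 0.9093 → holds here (LHS = RHS)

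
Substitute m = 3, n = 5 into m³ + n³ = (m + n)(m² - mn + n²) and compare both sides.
LHS = 3³ + 5³ = 152
RHS = (3 + 5)(3² - 3·5 + 5²) = 152

LHS = RHS: the two sides agree.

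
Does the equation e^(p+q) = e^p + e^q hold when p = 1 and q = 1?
Substituting p = 1, q = 1:

LHS = e^(1+1) = e^2 ≈ 7.389
RHS = e^1 + e^1 = 2·e ≈ 5.437

LHS ≠ RHS, so the equation does not hold at this point.

Answer: Fails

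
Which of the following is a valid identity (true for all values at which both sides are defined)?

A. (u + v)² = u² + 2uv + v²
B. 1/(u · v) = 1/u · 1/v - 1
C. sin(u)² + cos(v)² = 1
A

A: holds — e.g. at (3, 7), both sides equal 100.
B: fails at (1, 1) — LHS = 1, RHS = 0.
C: fails at (6, 7) — LHS = sin(6)² + cos(7)² ≈ 0.6464, RHS = 1.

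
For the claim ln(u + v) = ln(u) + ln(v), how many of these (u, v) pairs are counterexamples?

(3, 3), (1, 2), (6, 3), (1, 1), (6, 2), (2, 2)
5

Testing each pair:
(3, 3): LHS = ln(6) ≈ 1.792, RHS = 2·ln(3) ≈ 2.197 → counterexample
(1, 2): LHS = ln(3) ≈ 1.099, RHS = ln(2) ≈ 0.6931 → counterexample
(6, 3): LHS = ln(9) ≈ 2.197, RHS = ln(3) + ln(6) ≈ 2.89 → counterexample
(1, 1): LHS = ln(2) ≈ 0.6931, RHS = 0 → counterexample
(6, 2): LHS = ln(8) ≈ 2.079, RHS = ln(2) + ln(6) ≈ 2.485 → counterexample
(2, 2): LHS = ln(4) ≈ 1.386, RHS = 2·ln(2) ≈ 1.386 → satisfies claim

That makes 5 counterexamples.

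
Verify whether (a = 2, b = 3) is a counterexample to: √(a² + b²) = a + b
Substituting a = 2, b = 3:
LHS = √(2² + 3²) = √(13) ≈ 3.606
RHS = 2 + 3 = 5

Since LHS ≠ RHS, this pair disproves the claim.

Answer: Yes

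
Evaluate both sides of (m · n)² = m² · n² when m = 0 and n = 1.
LHS = (0 · 1)² = 0
RHS = 0² · 1² = 0

LHS = RHS: the two sides agree.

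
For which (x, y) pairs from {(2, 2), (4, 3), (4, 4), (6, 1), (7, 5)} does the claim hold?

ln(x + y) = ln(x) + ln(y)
(2, 2)

Testing each pair:
(2, 2): LHS = ln(4) ≈ 1.386, RHS = 2·ln(2) ≈ 1.386 → holds
(4, 3): LHS = ln(7) ≈ 1.946, RHS = ln(3) + ln(4) ≈ 2.485 → fails
(4, 4): LHS = ln(8) ≈ 2.079, RHS = 2·ln(4) ≈ 2.773 → fails
(6, 1): LHS = ln(7) ≈ 1.946, RHS = ln(6) ≈ 1.792 → fails
(7, 5): LHS = ln(12) ≈ 2.485, RHS = ln(5) + ln(7) ≈ 3.555 → fails

1 of 5 pairs satisfies the claim.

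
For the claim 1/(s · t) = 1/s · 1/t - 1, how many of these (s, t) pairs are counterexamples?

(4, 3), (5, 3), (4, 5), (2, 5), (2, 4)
Testing each pair:
(4, 3): LHS = 1/12, RHS = -11/12 → counterexample
(5, 3): LHS = 1/15, RHS = -14/15 → counterexample
(4, 5): LHS = 1/20, RHS = -19/20 → counterexample
(2, 5): LHS = 1/10, RHS = -9/10 → counterexample
(2, 4): LHS = 1/8, RHS = -7/8 → counterexample

That makes 5 counterexamples.

Answer: 5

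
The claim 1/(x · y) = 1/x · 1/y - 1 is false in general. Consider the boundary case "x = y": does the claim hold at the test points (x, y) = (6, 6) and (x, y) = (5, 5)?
At (6, 6): LHS = 1/36 ≠ RHS = -35/36
At (5, 5): LHS = 1/25 ≠ RHS = -24/25

Answer: No, fails at both test points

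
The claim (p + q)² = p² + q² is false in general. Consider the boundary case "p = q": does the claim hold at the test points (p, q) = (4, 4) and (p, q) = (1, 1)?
No, fails at both test points

At (4, 4): LHS = 64 ≠ RHS = 32
At (1, 1): LHS = 4 ≠ RHS = 2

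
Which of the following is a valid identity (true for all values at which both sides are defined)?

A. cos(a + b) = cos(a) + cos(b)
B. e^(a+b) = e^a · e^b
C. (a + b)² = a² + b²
B

A: fails at (1, 4) — LHS = cos(5) ≈ 0.2837, RHS = cos(4) + cos(1) ≈ -0.1133.
B: holds — e.g. at (4, 5), both sides equal e^9 ≈ 8103.
C: fails at (2, 2) — LHS = 16, RHS = 8.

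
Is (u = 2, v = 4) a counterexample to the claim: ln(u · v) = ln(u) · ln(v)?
Substituting u = 2, v = 4:
LHS = ln(2 · 4) = ln(8) ≈ 2.079
RHS = ln(2) · ln(4) ≈ 0.9609

Since LHS ≠ RHS, this pair disproves the claim.

Answer: Yes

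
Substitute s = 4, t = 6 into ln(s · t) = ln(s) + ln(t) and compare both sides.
LHS = ln(4 · 6) = ln(24) ≈ 3.178
RHS = ln(4) + ln(6) ≈ 3.178

LHS = RHS: the two sides agree.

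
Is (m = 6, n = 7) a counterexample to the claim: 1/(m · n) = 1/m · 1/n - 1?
Yes

Substituting m = 6, n = 7:
LHS = 1/(6 · 7) = 1/42
RHS = 1/6 · 1/7 - 1 = -41/42

Since LHS ≠ RHS, this pair disproves the claim.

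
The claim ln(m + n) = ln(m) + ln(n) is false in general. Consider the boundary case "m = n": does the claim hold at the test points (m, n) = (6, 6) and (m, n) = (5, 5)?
At (6, 6): LHS = ln(12) ≈ 2.485 ≠ RHS = 2·ln(6) ≈ 3.584
At (5, 5): LHS = ln(10) ≈ 2.303 ≠ RHS = 2·ln(5) ≈ 3.219

Answer: No, fails at both test points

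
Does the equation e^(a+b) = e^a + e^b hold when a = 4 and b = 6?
Substituting a = 4, b = 6:

LHS = e^(4+6) = e^10 ≈ 22026.5
RHS = e^4 + e^6 ≈ 458

LHS ≠ RHS, so the equation does not hold at this point.

Answer: Fails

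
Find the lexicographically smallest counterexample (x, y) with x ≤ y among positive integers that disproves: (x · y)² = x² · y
(x, y) = (1, 2)

Substituting (1, 2) into the claim:
LHS = (1 · 2)² = 4
RHS = 1² · 2 = 2

Since LHS ≠ RHS, this pair disproves the claim, and no lexicographically smaller pair (x ≤ y, positive integers) does.

For instance (3, 7) is also a counterexample (LHS = 441, RHS = 63), but it's lexicographically larger.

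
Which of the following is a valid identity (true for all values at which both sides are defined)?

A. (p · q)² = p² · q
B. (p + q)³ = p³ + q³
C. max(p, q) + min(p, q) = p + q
A: fails at (4, 4) — LHS = 256, RHS = 64.
B: fails at (3, 5) — LHS = 512, RHS = 152.
C: holds — e.g. at (3, 4), both sides equal 7.

Answer: C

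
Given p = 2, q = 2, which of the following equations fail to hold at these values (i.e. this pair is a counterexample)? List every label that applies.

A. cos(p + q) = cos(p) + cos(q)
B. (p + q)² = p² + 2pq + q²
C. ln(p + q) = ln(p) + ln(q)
Evaluating each claim at the given values:
A. LHS = cos(4) ≈ -0.6536, RHS = 2·cos(2) ≈ -0.8323 → fails here (LHS ≠ RHS)
B. LHS = 16, RHS = 16 → holds here (LHS = RHS)
C. LHS = ln(4) ≈ 1.386, RHS = 2·ln(2) ≈ 1.386 → holds here (LHS = RHS)

Answer: A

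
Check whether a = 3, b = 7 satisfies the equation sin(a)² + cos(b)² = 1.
Substituting a = 3, b = 7:

LHS = sin(3)² + cos(7)² ≈ 0.5883
RHS = 1

LHS ≠ RHS, so the equation does not hold at this point.

Answer: Fails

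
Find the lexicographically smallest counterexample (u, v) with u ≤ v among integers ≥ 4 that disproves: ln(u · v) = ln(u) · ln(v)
(u, v) = (4, 4)

Substituting (4, 4) into the claim:
LHS = ln(4 · 4) = ln(16) ≈ 2.773
RHS = ln(4) · ln(4) = ln(4)² ≈ 1.922

Since LHS ≠ RHS, this pair disproves the claim, and no lexicographically smaller pair (u ≤ v, integers ≥ 4) does.

For instance (10, 10) is also a counterexample (LHS = ln(100) ≈ 4.605, RHS = ln(10)² ≈ 5.302), but it's lexicographically larger.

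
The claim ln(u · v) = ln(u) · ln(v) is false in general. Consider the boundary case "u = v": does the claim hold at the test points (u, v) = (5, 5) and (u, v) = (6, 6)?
No, fails at both test points

At (5, 5): LHS = ln(25) ≈ 3.219 ≠ RHS = ln(5)² ≈ 2.59
At (6, 6): LHS = ln(36) ≈ 3.584 ≠ RHS = ln(6)² ≈ 3.21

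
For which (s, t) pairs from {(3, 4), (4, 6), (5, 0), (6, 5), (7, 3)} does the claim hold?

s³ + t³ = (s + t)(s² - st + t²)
Testing each pair:
(3, 4): LHS = 91, RHS = 91 → holds
(4, 6): LHS = 280, RHS = 280 → holds
(5, 0): LHS = 125, RHS = 125 → holds
(6, 5): LHS = 341, RHS = 341 → holds
(7, 3): LHS = 370, RHS = 370 → holds

Every pair satisfies the claim.

Answer: All pairs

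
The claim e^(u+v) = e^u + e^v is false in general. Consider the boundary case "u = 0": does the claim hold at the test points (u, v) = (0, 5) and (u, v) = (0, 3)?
At (0, 5): LHS = e^5 ≈ 148.4 ≠ RHS = 1 + e^5 ≈ 149.4
At (0, 3): LHS = e^3 ≈ 20.09 ≠ RHS = 1 + e^3 ≈ 21.09

Answer: No, fails at both test points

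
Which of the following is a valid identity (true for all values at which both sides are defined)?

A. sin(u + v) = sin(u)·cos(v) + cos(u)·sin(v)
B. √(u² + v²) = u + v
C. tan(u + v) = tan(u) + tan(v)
A: holds — e.g. at (1, 3), both sides equal sin(4) ≈ -0.7568.
B: fails at (5, 5) — LHS = 5·√(2) ≈ 7.071, RHS = 10.
C: fails at (5, 8) — LHS = tan(13) ≈ 0.463, RHS = tan(8) + tan(5) ≈ -10.18.

Answer: A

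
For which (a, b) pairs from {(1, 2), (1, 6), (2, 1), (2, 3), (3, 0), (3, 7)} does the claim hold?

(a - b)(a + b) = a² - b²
All pairs

Testing each pair:
(1, 2): LHS = -3, RHS = -3 → holds
(1, 6): LHS = -35, RHS = -35 → holds
(2, 1): LHS = 3, RHS = 3 → holds
(2, 3): LHS = -5, RHS = -5 → holds
(3, 0): LHS = 9, RHS = 9 → holds
(3, 7): LHS = -40, RHS = -40 → holds

Every pair satisfies the claim.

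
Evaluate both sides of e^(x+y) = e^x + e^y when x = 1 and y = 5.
LHS = e^(1+5) = e^6 ≈ 403.4
RHS = e^1 + e^5 = e + e^5 ≈ 151.1

LHS ≠ RHS (they differ by about 252.3), so the equation does not hold here.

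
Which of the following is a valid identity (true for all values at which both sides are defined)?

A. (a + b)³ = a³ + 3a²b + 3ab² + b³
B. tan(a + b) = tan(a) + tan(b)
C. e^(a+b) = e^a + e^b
A: holds — e.g. at (3, 5), both sides equal 512.
B: fails at (4, 4) — LHS = tan(8) ≈ -6.8, RHS = 2·tan(4) ≈ 2.316.
C: fails at (2, 7) — LHS = e^9 ≈ 8103, RHS = e^2 + e^7 ≈ 1104.

Answer: A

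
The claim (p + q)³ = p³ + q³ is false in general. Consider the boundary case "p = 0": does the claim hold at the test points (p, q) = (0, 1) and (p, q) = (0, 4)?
At (0, 1): LHS = 1, RHS = 1 → equal
At (0, 4): LHS = 64, RHS = 64 → equal

So the claim does hold at both of these boundary points, even though it is not an identity.

Answer: Yes, holds at both test points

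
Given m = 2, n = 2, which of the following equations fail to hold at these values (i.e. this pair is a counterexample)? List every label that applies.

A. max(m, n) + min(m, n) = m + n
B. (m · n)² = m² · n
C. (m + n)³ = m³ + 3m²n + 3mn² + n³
Evaluating each claim at the given values:
A. LHS = 4, RHS = 4 → holds here (LHS = RHS)
B. LHS = 16, RHS = 8 → fails here (LHS ≠ RHS)
C. LHS = 64, RHS = 64 → holds here (LHS = RHS)

Answer: B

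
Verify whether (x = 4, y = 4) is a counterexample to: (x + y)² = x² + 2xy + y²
No

Substituting x = 4, y = 4:
LHS = (4 + 4)² = 64
RHS = 4² + 2·4·4 + 4² = 64

The sides agree, so this pair does not disprove the claim.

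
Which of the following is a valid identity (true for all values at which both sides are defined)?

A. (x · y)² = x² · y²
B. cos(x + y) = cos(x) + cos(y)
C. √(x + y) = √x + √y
A

A: holds — e.g. at (3, 3), both sides equal 81.
B: fails at (3, 7) — LHS = cos(10) ≈ -0.8391, RHS = cos(3) + cos(7) ≈ -0.2361.
C: fails at (2, 3) — LHS = √(5) ≈ 2.236, RHS = √(2) + √(3) ≈ 3.146.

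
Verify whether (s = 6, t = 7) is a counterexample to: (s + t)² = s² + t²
Substituting s = 6, t = 7:
LHS = (6 + 7)² = 169
RHS = 6² + 7² = 85

Since LHS ≠ RHS, this pair disproves the claim.

Answer: Yes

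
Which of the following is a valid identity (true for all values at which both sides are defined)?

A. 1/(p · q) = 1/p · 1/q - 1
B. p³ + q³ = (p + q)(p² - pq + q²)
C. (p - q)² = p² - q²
A: fails at (2, 3) — LHS = 1/6, RHS = -5/6.
B: holds — e.g. at (2, 5), both sides equal 133.
C: fails at (1, 2) — LHS = 1, RHS = -3.

Answer: B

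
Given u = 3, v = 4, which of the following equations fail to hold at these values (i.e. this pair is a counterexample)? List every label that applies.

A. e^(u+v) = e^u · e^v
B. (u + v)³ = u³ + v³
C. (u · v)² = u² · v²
B

Evaluating each claim at the given values:
A. LHS = e^7 ≈ 1097, RHS = e^7 ≈ 1097 → holds here (LHS = RHS)
B. LHS = 343, RHS = 91 → fails here (LHS ≠ RHS)
C. LHS = 144, RHS = 144 → holds here (LHS = RHS)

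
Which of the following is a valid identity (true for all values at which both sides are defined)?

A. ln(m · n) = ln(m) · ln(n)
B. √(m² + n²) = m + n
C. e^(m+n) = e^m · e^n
C

A: fails at (3, 4) — LHS = ln(12) ≈ 2.485, RHS = ln(3)·ln(4) ≈ 1.523.
B: fails at (6, 7) — LHS = √(85) ≈ 9.22, RHS = 13.
C: holds — e.g. at (1, 2), both sides equal e^3 ≈ 20.09.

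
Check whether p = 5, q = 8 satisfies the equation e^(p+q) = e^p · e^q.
Substituting p = 5, q = 8:

LHS = e^(5+8) = e^13 ≈ 442413.4
RHS = e^5 · e^8 = e^13 ≈ 442413.4

LHS = RHS, so the equation holds at this point.

Answer: Holds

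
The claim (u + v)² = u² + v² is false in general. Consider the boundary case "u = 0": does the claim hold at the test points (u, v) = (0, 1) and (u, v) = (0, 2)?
Yes, holds at both test points

At (0, 1): LHS = 1, RHS = 1 → equal
At (0, 2): LHS = 4, RHS = 4 → equal

So the claim does hold at both of these boundary points, even though it is not an identity.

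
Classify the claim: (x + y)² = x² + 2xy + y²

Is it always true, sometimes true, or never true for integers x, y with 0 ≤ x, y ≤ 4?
The identity holds for every pair in the range. For instance at (x, y) = (0, 4): both sides equal 16.

Answer: Always true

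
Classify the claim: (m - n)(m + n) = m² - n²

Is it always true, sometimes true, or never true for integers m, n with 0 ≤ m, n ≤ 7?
The identity holds for every pair in the range. For instance at (m, n) = (5, 2): both sides equal 21.

Answer: Always true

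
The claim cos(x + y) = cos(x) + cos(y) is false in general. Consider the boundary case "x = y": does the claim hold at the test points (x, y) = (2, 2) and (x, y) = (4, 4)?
At (2, 2): LHS = cos(4) ≈ -0.6536 ≠ RHS = 2·cos(2) ≈ -0.8323
At (4, 4): LHS = cos(8) ≈ -0.1455 ≠ RHS = 2·cos(4) ≈ -1.307

Answer: No, fails at both test points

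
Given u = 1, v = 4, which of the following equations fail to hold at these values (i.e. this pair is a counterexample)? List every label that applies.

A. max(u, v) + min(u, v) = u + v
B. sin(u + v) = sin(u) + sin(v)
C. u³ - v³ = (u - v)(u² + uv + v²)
B

Evaluating each claim at the given values:
A. LHS = 5, RHS = 5 → holds here (LHS = RHS)
B. LHS = sin(5) ≈ -0.9589, RHS = sin(4) + sin(1) ≈ 0.08467 → fails here (LHS ≠ RHS)
C. LHS = -63, RHS = -63 → holds here (LHS = RHS)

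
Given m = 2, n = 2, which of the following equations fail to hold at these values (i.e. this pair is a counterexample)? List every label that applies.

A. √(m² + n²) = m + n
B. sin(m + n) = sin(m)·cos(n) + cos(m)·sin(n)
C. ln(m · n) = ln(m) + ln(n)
Evaluating each claim at the given values:
A. LHS = 2·√(2) ≈ 2.828, RHS = 4 → fails here (LHS ≠ RHS)
B. LHS = sin(4) ≈ -0.7568, RHS = 2·sin(2)·cos(2) ≈ -0.7568 → holds here (LHS = RHS)
C. LHS = ln(4) ≈ 1.386, RHS = 2·ln(2) ≈ 1.386 → holds here (LHS = RHS)

Answer: A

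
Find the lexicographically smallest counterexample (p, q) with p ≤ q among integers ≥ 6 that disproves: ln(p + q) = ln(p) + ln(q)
Substituting (6, 6) into the claim:
LHS = ln(6 + 6) = ln(12) ≈ 2.485
RHS = ln(6) + ln(6) = 2·ln(6) ≈ 3.584

Since LHS ≠ RHS, this pair disproves the claim, and no lexicographically smaller pair (p ≤ q, integers ≥ 6) does.

For instance (8, 13) is also a counterexample (LHS = ln(21) ≈ 3.045, RHS = ln(8) + ln(13) ≈ 4.644), but it's lexicographically larger.

Answer: (p, q) = (6, 6)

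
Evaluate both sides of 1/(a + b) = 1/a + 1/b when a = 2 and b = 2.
LHS = 1/(2 + 2) = 1/4
RHS = 1/2 + 1/2 = 1

LHS ≠ RHS, so the equation does not hold here.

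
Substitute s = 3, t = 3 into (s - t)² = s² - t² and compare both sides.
LHS = (3 - 3)² = 0
RHS = 3² - 3² = 0

LHS = RHS: the two sides agree.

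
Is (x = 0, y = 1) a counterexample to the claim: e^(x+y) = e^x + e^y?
Yes

Substituting x = 0, y = 1:
LHS = e^(0+1) = e ≈ 2.718
RHS = e^0 + e^1 = 1 + e ≈ 3.718

Since LHS ≠ RHS, this pair disproves the claim.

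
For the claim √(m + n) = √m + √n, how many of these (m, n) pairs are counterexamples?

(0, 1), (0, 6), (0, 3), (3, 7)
Testing each pair:
(0, 1): LHS = 1, RHS = 1 → satisfies claim
(0, 6): LHS = √(6) ≈ 2.449, RHS = √(6) ≈ 2.449 → satisfies claim
(0, 3): LHS = √(3) ≈ 1.732, RHS = √(3) ≈ 1.732 → satisfies claim
(3, 7): LHS = √(10) ≈ 3.162, RHS = √(3) + √(7) ≈ 4.378 → counterexample

That makes 1 counterexample.

Answer: 1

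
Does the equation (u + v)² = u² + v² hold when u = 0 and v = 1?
Substituting u = 0, v = 1:

LHS = (0 + 1)² = 1
RHS = 0² + 1² = 1

LHS = RHS, so the equation holds at this point.

Answer: Holds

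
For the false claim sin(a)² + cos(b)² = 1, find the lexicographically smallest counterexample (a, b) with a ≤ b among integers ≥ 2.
Substituting (2, 3) into the claim:
LHS = sin(2)² + cos(3)² ≈ 1.807
RHS = 1

Since LHS ≠ RHS, this pair disproves the claim, and no lexicographically smaller pair (a ≤ b, integers ≥ 2) does.

For instance (6, 8) is also a counterexample (LHS = cos(8)² + sin(6)² ≈ 0.09924, RHS = 1), but it's lexicographically larger.

Answer: (a, b) = (2, 3)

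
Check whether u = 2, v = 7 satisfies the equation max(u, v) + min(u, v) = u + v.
Substituting u = 2, v = 7:

LHS = max(2, 7) + min(2, 7) = 9
RHS = 2 + 7 = 9

LHS = RHS, so the equation holds at this point.

Answer: Holds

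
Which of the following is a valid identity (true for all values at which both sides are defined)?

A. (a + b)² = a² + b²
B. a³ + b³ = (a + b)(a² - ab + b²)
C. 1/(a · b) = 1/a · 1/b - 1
A: fails at (4, 6) — LHS = 100, RHS = 52.
B: holds — e.g. at (2, 3), both sides equal 35.
C: fails at (2, 5) — LHS = 1/10, RHS = -9/10.

Answer: B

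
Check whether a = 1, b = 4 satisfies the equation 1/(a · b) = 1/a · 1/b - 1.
Fails

Substituting a = 1, b = 4:

LHS = 1/(1 · 4) = 1/4
RHS = 1/1 · 1/4 - 1 = -3/4

LHS ≠ RHS, so the equation does not hold at this point.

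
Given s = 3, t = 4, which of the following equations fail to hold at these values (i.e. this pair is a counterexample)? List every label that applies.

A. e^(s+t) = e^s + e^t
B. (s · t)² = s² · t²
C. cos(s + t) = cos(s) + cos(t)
A, C

Evaluating each claim at the given values:
A. LHS = e^7 ≈ 1097, RHS = e^3 + e^4 ≈ 74.68 → fails here (LHS ≠ RHS)
B. LHS = 144, RHS = 144 → holds here (LHS = RHS)
C. LHS = cos(7) ≈ 0.7539, RHS = cos(3) + cos(4) ≈ -1.644 → fails here (LHS ≠ RHS)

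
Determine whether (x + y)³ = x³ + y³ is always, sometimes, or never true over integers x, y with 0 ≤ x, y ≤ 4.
Sometimes true

It holds at (x, y) = (0, 4) (both sides equal 64), but fails at (x, y) = (2, 2) (LHS = 64, RHS = 16).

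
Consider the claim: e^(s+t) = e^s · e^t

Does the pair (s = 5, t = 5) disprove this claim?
Substituting s = 5, t = 5:
LHS = e^(5+5) = e^10 ≈ 22026.5
RHS = e^5 · e^5 = e^10 ≈ 22026.5

The sides agree, so this pair does not disprove the claim.

Answer: No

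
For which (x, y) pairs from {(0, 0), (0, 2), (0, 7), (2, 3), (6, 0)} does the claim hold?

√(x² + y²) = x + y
(0, 0), (0, 2), (0, 7), (6, 0)

Testing each pair:
(0, 0): LHS = 0, RHS = 0 → holds
(0, 2): LHS = 2, RHS = 2 → holds
(0, 7): LHS = 7, RHS = 7 → holds
(2, 3): LHS = √(13) ≈ 3.606, RHS = 5 → fails
(6, 0): LHS = 6, RHS = 6 → holds

4 of 5 pairs satisfy the claim.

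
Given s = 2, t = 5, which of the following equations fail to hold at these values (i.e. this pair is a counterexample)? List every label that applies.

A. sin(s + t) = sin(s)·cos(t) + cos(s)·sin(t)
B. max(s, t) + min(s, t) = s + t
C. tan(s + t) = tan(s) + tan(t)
Evaluating each claim at the given values:
A. LHS = sin(7) ≈ 0.657, RHS = sin(2)·cos(5) + sin(5)·cos(2) ≈ 0.657 → holds here (LHS = RHS)
B. LHS = 7, RHS = 7 → holds here (LHS = RHS)
C. LHS = tan(7) ≈ 0.8714, RHS = tan(5) + tan(2) ≈ -5.566 → fails here (LHS ≠ RHS)

Answer: C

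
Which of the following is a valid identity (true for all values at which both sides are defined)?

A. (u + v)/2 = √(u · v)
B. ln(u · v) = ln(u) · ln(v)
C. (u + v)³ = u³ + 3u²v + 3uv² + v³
A: fails at (1, 5) — LHS = 3, RHS = √(5) ≈ 2.236.
B: fails at (1, 3) — LHS = ln(3) ≈ 1.099, RHS = 0.
C: holds — e.g. at (5, 8), both sides equal 2197.

Answer: C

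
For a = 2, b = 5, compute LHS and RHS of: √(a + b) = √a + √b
LHS = √(2 + 5) = √(7) ≈ 2.646
RHS = √2 + √5 = √(2) + √(5) ≈ 3.65

LHS ≠ RHS (they differ by about 1.005), so the equation does not hold here.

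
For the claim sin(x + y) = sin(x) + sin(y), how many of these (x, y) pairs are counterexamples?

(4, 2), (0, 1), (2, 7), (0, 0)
2

Testing each pair:
(4, 2): LHS = sin(6) ≈ -0.2794, RHS = sin(4) + sin(2) ≈ 0.1525 → counterexample
(0, 1): LHS = sin(1) ≈ 0.8415, RHS = sin(1) ≈ 0.8415 → satisfies claim
(2, 7): LHS = sin(9) ≈ 0.4121, RHS = sin(7) + sin(2) ≈ 1.566 → counterexample
(0, 0): LHS = 0, RHS = 0 → satisfies claim

That makes 2 counterexamples.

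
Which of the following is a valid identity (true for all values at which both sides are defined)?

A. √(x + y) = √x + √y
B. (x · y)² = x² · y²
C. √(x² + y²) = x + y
B

A: fails at (1, 3) — LHS = 2, RHS = 1 + √(3) ≈ 2.732.
B: holds — e.g. at (3, 5), both sides equal 225.
C: fails at (3, 7) — LHS = √(58) ≈ 7.616, RHS = 10.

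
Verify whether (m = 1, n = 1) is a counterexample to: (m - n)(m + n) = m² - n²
No

Substituting m = 1, n = 1:
LHS = (1 - 1)(1 + 1) = 0
RHS = 1² - 1² = 0

The sides agree, so this pair does not disprove the claim.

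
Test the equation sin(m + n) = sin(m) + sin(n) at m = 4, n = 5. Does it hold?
Fails

Substituting m = 4, n = 5:

LHS = sin(4 + 5) = sin(9) ≈ 0.4121
RHS = sin(4) + sin(5) ≈ -1.716

LHS ≠ RHS, so the equation does not hold at this point.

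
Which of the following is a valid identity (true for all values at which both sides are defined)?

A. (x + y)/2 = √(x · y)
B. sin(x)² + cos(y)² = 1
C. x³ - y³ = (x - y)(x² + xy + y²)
A: fails at (2, 5) — LHS = 7/2, RHS = √(10) ≈ 3.162.
B: fails at (2, 5) — LHS = cos(5)² + sin(2)² ≈ 0.9073, RHS = 1.
C: holds — e.g. at (2, 2), both sides equal 0.

Answer: C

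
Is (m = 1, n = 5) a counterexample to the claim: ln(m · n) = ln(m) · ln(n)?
Substituting m = 1, n = 5:
LHS = ln(1 · 5) = ln(5) ≈ 1.609
RHS = ln(1) · ln(5) = 0

Since LHS ≠ RHS, this pair disproves the claim.

Answer: Yes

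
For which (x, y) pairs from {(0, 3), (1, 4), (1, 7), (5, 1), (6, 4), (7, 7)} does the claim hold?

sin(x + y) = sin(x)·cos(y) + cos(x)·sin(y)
All pairs

Testing each pair:
(0, 3): LHS = sin(3) ≈ 0.1411, RHS = sin(3) ≈ 0.1411 → holds
(1, 4): LHS = sin(5) ≈ -0.9589, RHS = sin(1)·cos(4) + sin(4)·cos(1) ≈ -0.9589 → holds
(1, 7): LHS = sin(8) ≈ 0.9894, RHS = sin(7)·cos(1) + sin(1)·cos(7) ≈ 0.9894 → holds
(5, 1): LHS = sin(6) ≈ -0.2794, RHS = sin(5)·cos(1) + sin(1)·cos(5) ≈ -0.2794 → holds
(6, 4): LHS = sin(10) ≈ -0.544, RHS = sin(4)·cos(6) + sin(6)·cos(4) ≈ -0.544 → holds
(7, 7): LHS = sin(14) ≈ 0.9906, RHS = 2·sin(7)·cos(7) ≈ 0.9906 → holds

Every pair satisfies the claim.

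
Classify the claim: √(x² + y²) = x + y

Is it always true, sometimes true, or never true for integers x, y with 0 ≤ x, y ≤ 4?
Sometimes true

It holds at (x, y) = (1, 0) (both sides equal 1), but fails at (x, y) = (1, 4) (LHS = √(17) ≈ 4.123, RHS = 5).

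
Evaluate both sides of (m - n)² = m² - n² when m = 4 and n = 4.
LHS = (4 - 4)² = 0
RHS = 4² - 4² = 0

LHS = RHS: the two sides agree.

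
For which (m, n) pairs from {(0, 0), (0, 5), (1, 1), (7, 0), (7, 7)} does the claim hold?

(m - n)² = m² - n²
(0, 0), (1, 1), (7, 0), (7, 7)

Testing each pair:
(0, 0): LHS = 0, RHS = 0 → holds
(0, 5): LHS = 25, RHS = -25 → fails
(1, 1): LHS = 0, RHS = 0 → holds
(7, 0): LHS = 49, RHS = 49 → holds
(7, 7): LHS = 0, RHS = 0 → holds

4 of 5 pairs satisfy the claim.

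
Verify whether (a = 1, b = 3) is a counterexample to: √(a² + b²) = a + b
Substituting a = 1, b = 3:
LHS = √(1² + 3²) = √(10) ≈ 3.162
RHS = 1 + 3 = 4

Since LHS ≠ RHS, this pair disproves the claim.

Answer: Yes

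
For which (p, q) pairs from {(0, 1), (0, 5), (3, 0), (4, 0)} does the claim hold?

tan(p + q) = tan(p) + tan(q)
All pairs

Testing each pair:
(0, 1): LHS = tan(1) ≈ 1.557, RHS = tan(1) ≈ 1.557 → holds
(0, 5): LHS = tan(5) ≈ -3.381, RHS = tan(5) ≈ -3.381 → holds
(3, 0): LHS = tan(3) ≈ -0.1425, RHS = tan(3) ≈ -0.1425 → holds
(4, 0): LHS = tan(4) ≈ 1.158, RHS = tan(4) ≈ 1.158 → holds

Every pair satisfies the claim.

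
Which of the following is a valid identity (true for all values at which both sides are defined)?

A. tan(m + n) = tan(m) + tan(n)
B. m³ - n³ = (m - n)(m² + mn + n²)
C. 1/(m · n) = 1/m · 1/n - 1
A: fails at (6, 7) — LHS = tan(13) ≈ 0.463, RHS = tan(6) + tan(7) ≈ 0.5804.
B: holds — e.g. at (3, 5), both sides equal -98.
C: fails at (3, 4) — LHS = 1/12, RHS = -11/12.

Answer: B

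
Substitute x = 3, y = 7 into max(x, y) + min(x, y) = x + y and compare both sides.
LHS = max(3, 7) + min(3, 7) = 10
RHS = 3 + 7 = 10

LHS = RHS: the two sides agree.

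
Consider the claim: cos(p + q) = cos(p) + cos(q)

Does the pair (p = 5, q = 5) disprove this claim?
Substituting p = 5, q = 5:
LHS = cos(5 + 5) = cos(10) ≈ -0.8391
RHS = cos(5) + cos(5) = 2·cos(5) ≈ 0.5673

Since LHS ≠ RHS, this pair disproves the claim.

Answer: Yes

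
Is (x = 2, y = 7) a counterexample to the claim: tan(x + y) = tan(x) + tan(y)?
Substituting x = 2, y = 7:
LHS = tan(2 + 7) = tan(9) ≈ -0.4523
RHS = tan(2) + tan(7) ≈ -1.314

Since LHS ≠ RHS, this pair disproves the claim.

Answer: Yes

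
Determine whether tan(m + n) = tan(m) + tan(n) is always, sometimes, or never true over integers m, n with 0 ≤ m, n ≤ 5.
Sometimes true

It holds at (m, n) = (0, 5) (both sides equal tan(5) ≈ -3.381), but fails at (m, n) = (3, 3) (LHS = tan(6) ≈ -0.291, RHS = 2·tan(3) ≈ -0.2851).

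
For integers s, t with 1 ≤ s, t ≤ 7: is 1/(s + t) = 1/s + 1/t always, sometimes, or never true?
Never true

The claim fails for every pair in the range. For instance at (s, t) = (2, 2): LHS = 1/4, RHS = 1.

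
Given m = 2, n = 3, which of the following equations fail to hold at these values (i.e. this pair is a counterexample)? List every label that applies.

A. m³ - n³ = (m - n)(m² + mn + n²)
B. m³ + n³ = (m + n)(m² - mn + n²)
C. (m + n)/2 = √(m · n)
Evaluating each claim at the given values:
A. LHS = -19, RHS = -19 → holds here (LHS = RHS)
B. LHS = 35, RHS = 35 → holds here (LHS = RHS)
C. LHS = 5/2, RHS = √(6) ≈ 2.449 → fails here (LHS ≠ RHS)

Answer: C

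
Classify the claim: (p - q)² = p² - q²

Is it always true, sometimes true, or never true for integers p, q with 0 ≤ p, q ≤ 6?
It holds at (p, q) = (1, 1) (both sides equal 0), but fails at (p, q) = (5, 4) (LHS = 1, RHS = 9).

Answer: Sometimes true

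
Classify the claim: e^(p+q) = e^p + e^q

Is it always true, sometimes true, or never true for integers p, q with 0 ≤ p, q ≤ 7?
The claim fails for every pair in the range. For instance at (p, q) = (1, 2): LHS = e^3 ≈ 20.09, RHS = e + e^2 ≈ 10.11.

Answer: Never true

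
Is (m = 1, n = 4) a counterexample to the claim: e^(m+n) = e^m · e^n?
No

Substituting m = 1, n = 4:
LHS = e^(1+4) = e^5 ≈ 148.4
RHS = e^1 · e^4 = e^5 ≈ 148.4

The sides agree, so this pair does not disprove the claim.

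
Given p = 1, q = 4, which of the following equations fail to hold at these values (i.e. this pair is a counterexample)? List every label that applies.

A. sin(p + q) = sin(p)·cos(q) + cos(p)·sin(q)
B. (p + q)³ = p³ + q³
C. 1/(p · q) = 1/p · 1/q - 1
B, C

Evaluating each claim at the given values:
A. LHS = sin(5) ≈ -0.9589, RHS = sin(1)·cos(4) + sin(4)·cos(1) ≈ -0.9589 → holds here (LHS = RHS)
B. LHS = 125, RHS = 65 → fails here (LHS ≠ RHS)
C. LHS = 1/4, RHS = -3/4 → fails here (LHS ≠ RHS)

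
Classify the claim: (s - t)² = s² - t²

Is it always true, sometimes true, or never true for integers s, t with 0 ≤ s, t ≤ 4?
It holds at (s, t) = (1, 0) (both sides equal 1), but fails at (s, t) = (2, 3) (LHS = 1, RHS = -5).

Answer: Sometimes true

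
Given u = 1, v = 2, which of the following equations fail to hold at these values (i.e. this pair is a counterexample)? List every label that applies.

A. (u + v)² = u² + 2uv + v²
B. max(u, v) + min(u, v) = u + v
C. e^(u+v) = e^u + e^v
C

Evaluating each claim at the given values:
A. LHS = 9, RHS = 9 → holds here (LHS = RHS)
B. LHS = 3, RHS = 3 → holds here (LHS = RHS)
C. LHS = e^3 ≈ 20.09, RHS = e + e^2 ≈ 10.11 → fails here (LHS ≠ RHS)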